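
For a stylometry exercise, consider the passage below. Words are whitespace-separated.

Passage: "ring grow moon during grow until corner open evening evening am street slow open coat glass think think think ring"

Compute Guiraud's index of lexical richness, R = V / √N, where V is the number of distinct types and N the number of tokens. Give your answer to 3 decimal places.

N = 20, V = 14.
√N = 4.472136
R = 14 / 4.472136 = 3.130

3.130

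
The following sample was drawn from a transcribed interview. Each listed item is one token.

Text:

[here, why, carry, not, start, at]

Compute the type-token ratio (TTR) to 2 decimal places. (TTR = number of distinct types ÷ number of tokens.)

N = 6 tokens, V = 6 types.
TTR = V / N = 6 / 6 = 1.00

1.00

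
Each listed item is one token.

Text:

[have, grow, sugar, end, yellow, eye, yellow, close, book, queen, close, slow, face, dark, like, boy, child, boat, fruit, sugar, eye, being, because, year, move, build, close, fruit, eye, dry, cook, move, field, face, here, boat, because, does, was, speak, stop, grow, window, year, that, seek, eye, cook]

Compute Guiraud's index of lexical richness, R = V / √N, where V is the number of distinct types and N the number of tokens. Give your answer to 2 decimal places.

4.76

N = 48, V = 33.
√N = 6.928203
R = 33 / 6.928203 = 4.76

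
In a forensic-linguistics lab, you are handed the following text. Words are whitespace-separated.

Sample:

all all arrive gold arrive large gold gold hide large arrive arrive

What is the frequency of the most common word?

Frequencies: arrive:4, gold:3, all:2, large:2, hide:1
Most common: 'arrive' with frequency 4.

4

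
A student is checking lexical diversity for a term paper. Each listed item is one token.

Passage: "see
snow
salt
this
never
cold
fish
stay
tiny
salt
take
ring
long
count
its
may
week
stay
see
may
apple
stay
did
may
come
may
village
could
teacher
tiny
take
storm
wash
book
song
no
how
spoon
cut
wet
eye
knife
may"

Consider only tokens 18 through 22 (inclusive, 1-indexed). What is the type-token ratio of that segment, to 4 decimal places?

Segment tokens 18–22: stay, see, may, apple, stay
Segment N = 5, segment V = 4.
TTR = 4 / 5 = 0.8000

0.8000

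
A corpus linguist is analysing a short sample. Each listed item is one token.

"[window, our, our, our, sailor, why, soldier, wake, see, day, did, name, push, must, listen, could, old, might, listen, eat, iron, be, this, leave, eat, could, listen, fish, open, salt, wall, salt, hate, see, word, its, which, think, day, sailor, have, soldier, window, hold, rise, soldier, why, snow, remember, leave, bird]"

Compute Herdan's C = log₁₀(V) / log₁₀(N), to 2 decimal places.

N = 51, V = 36.
log₁₀(V) = 1.556303, log₁₀(N) = 1.707570
C = 1.556303 / 1.707570 = 0.91

0.91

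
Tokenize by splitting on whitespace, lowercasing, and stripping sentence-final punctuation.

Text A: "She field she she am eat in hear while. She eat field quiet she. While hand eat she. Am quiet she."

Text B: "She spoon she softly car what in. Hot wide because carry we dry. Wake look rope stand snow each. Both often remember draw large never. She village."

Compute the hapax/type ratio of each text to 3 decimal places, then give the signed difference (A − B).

A: hapax=3, V=9, ratio=0.333
B: hapax=24, V=25, ratio=0.960
Difference = 0.333 − 0.960 = -0.627

-0.627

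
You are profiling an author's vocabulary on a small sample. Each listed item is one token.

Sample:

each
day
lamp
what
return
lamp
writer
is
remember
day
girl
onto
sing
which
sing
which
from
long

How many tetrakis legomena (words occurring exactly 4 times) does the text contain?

Frequencies: day:2, lamp:2, sing:2, which:2, each:1, what:1, return:1, writer:1, is:1, remember:1, girl:1, onto:1, from:1, long:1
Words with frequency 4: (none)

0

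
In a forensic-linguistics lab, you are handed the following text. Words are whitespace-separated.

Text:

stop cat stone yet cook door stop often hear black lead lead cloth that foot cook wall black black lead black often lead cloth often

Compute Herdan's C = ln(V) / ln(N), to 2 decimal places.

N = 25, V = 14.
ln(V) = 2.639057, ln(N) = 3.218876
C = 2.639057 / 3.218876 = 0.82

0.82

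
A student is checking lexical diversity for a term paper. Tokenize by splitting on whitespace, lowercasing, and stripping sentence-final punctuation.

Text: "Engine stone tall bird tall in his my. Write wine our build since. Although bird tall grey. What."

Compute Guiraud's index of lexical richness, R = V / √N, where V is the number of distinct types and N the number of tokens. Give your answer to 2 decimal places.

3.54

N = 18, V = 15.
√N = 4.242641
R = 15 / 4.242641 = 3.54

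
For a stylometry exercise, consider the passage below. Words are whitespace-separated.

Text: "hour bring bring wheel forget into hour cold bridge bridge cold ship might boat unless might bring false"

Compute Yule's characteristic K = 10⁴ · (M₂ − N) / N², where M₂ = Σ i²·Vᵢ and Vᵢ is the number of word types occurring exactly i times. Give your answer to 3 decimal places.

Frequencies: bring:3, hour:2, cold:2, bridge:2, might:2, wheel:1, forget:1, into:1, ship:1, boat:1, unless:1, false:1
N = 18. Frequency spectrum: V_1=7, V_2=4, V_3=1
M₂ = 1²·7 + 2²·4 + 3²·1 = 32
K = 10000 × (32 − 18) / 18² = 432.099

432.099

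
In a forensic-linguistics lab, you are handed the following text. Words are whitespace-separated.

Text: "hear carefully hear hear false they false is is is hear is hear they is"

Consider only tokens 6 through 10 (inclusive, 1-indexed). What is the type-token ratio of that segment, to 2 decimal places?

Segment tokens 6–10: they, false, is, is, is
Segment N = 5, segment V = 3.
TTR = 3 / 5 = 0.60

0.60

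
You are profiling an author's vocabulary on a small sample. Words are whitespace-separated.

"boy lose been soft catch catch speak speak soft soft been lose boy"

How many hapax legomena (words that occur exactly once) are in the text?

0

Frequencies: soft:3, boy:2, lose:2, been:2, catch:2, speak:2
Hapax (freq=1): (none)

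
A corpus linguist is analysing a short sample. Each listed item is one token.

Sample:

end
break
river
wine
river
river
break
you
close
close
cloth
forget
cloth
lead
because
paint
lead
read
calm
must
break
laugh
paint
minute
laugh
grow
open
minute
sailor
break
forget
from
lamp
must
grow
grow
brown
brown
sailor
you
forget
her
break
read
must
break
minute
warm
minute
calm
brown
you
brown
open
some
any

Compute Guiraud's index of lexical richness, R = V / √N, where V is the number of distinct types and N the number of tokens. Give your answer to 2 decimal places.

3.47

N = 56, V = 26.
√N = 7.483315
R = 26 / 7.483315 = 3.47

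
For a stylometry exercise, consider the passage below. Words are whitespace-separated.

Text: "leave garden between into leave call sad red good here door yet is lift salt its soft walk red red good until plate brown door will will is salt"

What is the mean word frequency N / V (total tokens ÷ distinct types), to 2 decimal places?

N = 29 tokens, V = 21 types.
Mean frequency = N / V = 29 / 21 = 1.38

1.38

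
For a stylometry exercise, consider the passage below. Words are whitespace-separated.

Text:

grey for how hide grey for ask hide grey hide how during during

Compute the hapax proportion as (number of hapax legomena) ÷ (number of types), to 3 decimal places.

Frequencies: grey:3, hide:3, for:2, how:2, during:2, ask:1
Hapax count = 1; type count = 6.
Ratio = 1 / 6 = 0.167

0.167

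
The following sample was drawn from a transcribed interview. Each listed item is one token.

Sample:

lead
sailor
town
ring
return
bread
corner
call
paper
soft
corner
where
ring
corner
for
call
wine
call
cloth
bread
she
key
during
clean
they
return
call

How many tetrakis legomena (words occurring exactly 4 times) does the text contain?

1

Frequencies: call:4, corner:3, ring:2, return:2, bread:2, lead:1, sailor:1, town:1, paper:1, soft:1, where:1, for:1, wine:1, cloth:1, she:1, key:1, during:1, clean:1, they:1
Words with frequency 4: call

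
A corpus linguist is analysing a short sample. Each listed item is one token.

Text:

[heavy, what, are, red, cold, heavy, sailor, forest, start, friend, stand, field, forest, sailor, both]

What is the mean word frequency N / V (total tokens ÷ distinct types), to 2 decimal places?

1.25

N = 15 tokens, V = 12 types.
Mean frequency = N / V = 15 / 12 = 1.25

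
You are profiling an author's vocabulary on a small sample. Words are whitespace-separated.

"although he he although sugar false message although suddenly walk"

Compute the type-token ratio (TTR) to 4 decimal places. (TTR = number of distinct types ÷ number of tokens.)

N = 10 tokens, V = 7 types.
TTR = V / N = 7 / 10 = 0.7000

0.7000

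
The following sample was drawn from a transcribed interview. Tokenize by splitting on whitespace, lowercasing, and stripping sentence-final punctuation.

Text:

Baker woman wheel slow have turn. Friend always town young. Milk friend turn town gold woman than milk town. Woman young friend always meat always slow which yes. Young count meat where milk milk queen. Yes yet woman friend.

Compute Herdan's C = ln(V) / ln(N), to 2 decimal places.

N = 39, V = 20.
ln(V) = 2.995732, ln(N) = 3.663562
C = 2.995732 / 3.663562 = 0.82

0.82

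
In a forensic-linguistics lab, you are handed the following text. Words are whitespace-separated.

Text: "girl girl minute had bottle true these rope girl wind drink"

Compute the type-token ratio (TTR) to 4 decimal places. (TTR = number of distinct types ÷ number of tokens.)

N = 11 tokens, V = 9 types.
TTR = V / N = 9 / 11 = 0.8182

0.8182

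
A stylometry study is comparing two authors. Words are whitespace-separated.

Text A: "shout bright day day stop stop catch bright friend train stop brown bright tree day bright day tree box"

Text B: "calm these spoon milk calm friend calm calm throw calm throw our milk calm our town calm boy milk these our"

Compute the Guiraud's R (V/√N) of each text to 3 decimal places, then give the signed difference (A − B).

A: V=10, N=19, R=2.294
B: V=9, N=21, R=1.964
Difference = 2.294 − 1.964 = 0.330

0.330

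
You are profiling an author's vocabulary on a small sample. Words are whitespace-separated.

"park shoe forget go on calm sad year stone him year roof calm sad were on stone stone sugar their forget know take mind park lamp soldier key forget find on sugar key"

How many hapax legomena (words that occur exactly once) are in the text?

12

Frequencies: forget:3, on:3, stone:3, park:2, calm:2, sad:2, year:2, sugar:2, key:2, shoe:1, go:1, him:1, roof:1, were:1, their:1, know:1, take:1, mind:1, lamp:1, soldier:1, … (1 more, each freq 1)
Hapax (freq=1): find, go, him, know, lamp, mind, roof, shoe, soldier, take, their, were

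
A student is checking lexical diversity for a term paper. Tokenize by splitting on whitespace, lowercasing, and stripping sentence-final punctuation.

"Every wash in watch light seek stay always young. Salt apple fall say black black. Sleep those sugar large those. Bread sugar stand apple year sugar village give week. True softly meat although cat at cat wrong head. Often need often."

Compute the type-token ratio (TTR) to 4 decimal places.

0.8293

N = 41 tokens, V = 34 types.
TTR = V / N = 34 / 41 = 0.8293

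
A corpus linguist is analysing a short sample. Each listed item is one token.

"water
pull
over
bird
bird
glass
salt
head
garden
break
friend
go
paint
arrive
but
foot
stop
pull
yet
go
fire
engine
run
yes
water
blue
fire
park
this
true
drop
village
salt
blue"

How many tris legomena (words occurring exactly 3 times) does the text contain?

Frequencies: water:2, pull:2, bird:2, salt:2, go:2, fire:2, blue:2, over:1, glass:1, head:1, garden:1, break:1, friend:1, paint:1, arrive:1, but:1, foot:1, stop:1, yet:1, engine:1, … (7 more, each freq 1)
Words with frequency 3: (none)

0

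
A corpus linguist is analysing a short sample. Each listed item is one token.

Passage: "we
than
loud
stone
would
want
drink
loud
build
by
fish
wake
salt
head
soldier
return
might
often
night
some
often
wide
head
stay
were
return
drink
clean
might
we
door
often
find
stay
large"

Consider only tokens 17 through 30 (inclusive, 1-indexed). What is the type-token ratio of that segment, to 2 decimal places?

Segment tokens 17–30: might, often, night, some, often, wide, head, stay, were, return, drink, clean, might, we
Segment N = 14, segment V = 12.
TTR = 12 / 14 = 0.86

0.86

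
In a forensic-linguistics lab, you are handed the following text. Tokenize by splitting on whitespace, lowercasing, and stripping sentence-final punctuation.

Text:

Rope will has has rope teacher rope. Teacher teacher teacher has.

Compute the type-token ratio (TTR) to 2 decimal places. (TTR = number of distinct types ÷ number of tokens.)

N = 11 tokens, V = 4 types.
TTR = V / N = 4 / 11 = 0.36

0.36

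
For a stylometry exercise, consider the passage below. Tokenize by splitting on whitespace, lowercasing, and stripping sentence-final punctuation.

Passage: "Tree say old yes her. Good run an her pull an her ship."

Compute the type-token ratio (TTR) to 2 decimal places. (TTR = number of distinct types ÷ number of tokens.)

0.77

N = 13 tokens, V = 10 types.
TTR = V / N = 10 / 13 = 0.77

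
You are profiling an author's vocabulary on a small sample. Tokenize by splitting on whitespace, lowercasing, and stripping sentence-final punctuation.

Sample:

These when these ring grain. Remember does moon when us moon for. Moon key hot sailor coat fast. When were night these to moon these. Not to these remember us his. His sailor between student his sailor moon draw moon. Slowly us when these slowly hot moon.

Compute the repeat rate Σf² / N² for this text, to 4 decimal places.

Frequencies: moon:7, these:6, when:4, us:3, sailor:3, his:3, remember:2, hot:2, to:2, slowly:2, ring:1, grain:1, does:1, for:1, key:1, coat:1, fast:1, were:1, night:1, not:1, … (3 more, each freq 1)
Σf² = 157; N² = 2209
Repeat rate = 157 / 2209 = 0.0711

0.0711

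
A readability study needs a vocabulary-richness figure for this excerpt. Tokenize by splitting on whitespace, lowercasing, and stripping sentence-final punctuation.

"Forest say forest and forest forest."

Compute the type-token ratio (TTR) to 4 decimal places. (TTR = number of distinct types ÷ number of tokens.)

0.5000

N = 6 tokens, V = 3 types.
TTR = V / N = 3 / 6 = 0.5000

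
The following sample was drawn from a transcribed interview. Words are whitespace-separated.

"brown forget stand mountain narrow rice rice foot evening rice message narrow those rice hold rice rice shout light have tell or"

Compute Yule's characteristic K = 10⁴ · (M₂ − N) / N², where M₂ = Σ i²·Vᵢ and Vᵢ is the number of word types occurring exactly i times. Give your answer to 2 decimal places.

Frequencies: rice:6, narrow:2, brown:1, forget:1, stand:1, mountain:1, foot:1, evening:1, message:1, those:1, hold:1, shout:1, light:1, have:1, tell:1, or:1
N = 22. Frequency spectrum: V_1=14, V_2=1, V_6=1
M₂ = 1²·14 + 2²·1 + 6²·1 = 54
K = 10000 × (54 − 22) / 22² = 661.16

661.16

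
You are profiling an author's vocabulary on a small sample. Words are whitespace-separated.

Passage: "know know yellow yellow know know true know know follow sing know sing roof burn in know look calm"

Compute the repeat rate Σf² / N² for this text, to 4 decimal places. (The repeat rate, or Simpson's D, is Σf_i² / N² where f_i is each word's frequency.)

Frequencies: know:8, yellow:2, sing:2, true:1, follow:1, roof:1, burn:1, in:1, look:1, calm:1
Σf² = 79; N² = 361
Repeat rate = 79 / 361 = 0.2188

0.2188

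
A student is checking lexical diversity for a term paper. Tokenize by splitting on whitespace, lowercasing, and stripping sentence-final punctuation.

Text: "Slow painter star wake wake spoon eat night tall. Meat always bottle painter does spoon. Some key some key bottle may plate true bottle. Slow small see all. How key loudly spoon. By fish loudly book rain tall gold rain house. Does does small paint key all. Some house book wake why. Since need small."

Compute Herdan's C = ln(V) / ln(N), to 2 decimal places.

N = 55, V = 32.
ln(V) = 3.465736, ln(N) = 4.007333
C = 3.465736 / 4.007333 = 0.86

0.86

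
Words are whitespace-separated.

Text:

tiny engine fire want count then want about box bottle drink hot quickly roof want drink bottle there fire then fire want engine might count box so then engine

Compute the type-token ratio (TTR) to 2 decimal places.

0.55

N = 29 tokens, V = 16 types.
TTR = V / N = 16 / 29 = 0.55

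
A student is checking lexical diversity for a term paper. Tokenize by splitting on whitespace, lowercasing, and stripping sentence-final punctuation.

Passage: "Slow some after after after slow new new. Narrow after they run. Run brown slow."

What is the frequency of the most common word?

4

Frequencies: after:4, slow:3, new:2, run:2, some:1, narrow:1, they:1, brown:1
Most common: 'after' with frequency 4.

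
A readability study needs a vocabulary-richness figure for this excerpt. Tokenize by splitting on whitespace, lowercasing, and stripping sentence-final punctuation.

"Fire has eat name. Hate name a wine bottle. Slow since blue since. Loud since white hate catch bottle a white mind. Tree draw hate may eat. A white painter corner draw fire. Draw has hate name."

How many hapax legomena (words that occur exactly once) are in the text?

10

Frequencies: hate:4, name:3, a:3, since:3, white:3, draw:3, fire:2, has:2, eat:2, bottle:2, wine:1, slow:1, blue:1, loud:1, catch:1, mind:1, tree:1, may:1, painter:1, corner:1
Hapax (freq=1): blue, catch, corner, loud, may, mind, painter, slow, tree, wine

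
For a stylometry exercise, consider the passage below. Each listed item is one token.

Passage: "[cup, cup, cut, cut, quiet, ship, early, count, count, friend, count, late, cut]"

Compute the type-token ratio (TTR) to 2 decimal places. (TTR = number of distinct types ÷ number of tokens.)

0.62

N = 13 tokens, V = 8 types.
TTR = V / N = 8 / 13 = 0.62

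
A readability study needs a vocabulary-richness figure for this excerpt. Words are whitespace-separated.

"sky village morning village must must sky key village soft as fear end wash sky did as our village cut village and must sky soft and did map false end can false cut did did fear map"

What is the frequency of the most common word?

Frequencies: village:5, sky:4, did:4, must:3, soft:2, as:2, fear:2, end:2, cut:2, and:2, map:2, false:2, morning:1, key:1, wash:1, our:1, can:1
Most common: 'village' with frequency 5.

5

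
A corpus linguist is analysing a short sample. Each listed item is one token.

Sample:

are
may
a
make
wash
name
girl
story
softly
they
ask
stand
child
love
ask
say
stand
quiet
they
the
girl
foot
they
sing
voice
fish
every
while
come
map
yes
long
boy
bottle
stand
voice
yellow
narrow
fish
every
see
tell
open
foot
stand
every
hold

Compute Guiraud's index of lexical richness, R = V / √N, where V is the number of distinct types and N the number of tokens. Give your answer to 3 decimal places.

N = 47, V = 35.
√N = 6.855655
R = 35 / 6.855655 = 5.105

5.105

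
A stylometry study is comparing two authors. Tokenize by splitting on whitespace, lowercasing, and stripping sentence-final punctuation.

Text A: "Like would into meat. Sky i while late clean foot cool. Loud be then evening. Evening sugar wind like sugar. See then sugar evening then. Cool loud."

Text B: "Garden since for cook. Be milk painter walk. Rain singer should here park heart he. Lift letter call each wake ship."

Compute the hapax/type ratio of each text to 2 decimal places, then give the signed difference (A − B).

A: hapax=12, V=18, ratio=0.67
B: hapax=21, V=21, ratio=1.00
Difference = 0.67 − 1.00 = -0.33

-0.33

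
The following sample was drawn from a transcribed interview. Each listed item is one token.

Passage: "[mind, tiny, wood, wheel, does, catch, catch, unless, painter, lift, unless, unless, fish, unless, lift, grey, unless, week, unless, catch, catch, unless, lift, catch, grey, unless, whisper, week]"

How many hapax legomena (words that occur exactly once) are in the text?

8

Frequencies: unless:8, catch:5, lift:3, grey:2, week:2, mind:1, tiny:1, wood:1, wheel:1, does:1, painter:1, fish:1, whisper:1
Hapax (freq=1): does, fish, mind, painter, tiny, wheel, whisper, wood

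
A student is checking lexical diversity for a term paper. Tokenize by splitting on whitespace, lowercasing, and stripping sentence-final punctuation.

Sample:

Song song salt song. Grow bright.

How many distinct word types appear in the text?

4

Distinct types: {bright, grow, salt, song}
V = 4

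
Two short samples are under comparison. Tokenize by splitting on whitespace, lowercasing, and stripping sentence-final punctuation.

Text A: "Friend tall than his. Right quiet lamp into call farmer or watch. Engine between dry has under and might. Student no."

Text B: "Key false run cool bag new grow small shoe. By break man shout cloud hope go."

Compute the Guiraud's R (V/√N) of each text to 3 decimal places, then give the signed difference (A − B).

A: V=21, N=21, R=4.583
B: V=16, N=16, R=4.000
Difference = 4.583 − 4.000 = 0.583

0.583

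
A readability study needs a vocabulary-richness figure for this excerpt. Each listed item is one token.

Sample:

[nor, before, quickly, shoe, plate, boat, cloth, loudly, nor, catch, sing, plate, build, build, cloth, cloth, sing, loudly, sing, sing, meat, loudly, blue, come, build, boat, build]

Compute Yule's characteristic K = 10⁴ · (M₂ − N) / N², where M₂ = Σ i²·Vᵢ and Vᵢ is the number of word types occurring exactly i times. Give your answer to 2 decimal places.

Frequencies: sing:4, build:4, cloth:3, loudly:3, nor:2, plate:2, boat:2, before:1, quickly:1, shoe:1, catch:1, meat:1, blue:1, come:1
N = 27. Frequency spectrum: V_1=7, V_2=3, V_3=2, V_4=2
M₂ = 1²·7 + 2²·3 + 3²·2 + 4²·2 = 69
K = 10000 × (69 − 27) / 27² = 576.13

576.13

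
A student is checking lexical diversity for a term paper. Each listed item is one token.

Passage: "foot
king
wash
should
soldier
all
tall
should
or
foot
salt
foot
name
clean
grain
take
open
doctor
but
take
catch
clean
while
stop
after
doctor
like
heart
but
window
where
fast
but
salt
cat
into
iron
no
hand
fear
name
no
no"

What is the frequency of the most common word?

Frequencies: foot:3, but:3, no:3, should:2, salt:2, name:2, clean:2, take:2, doctor:2, king:1, wash:1, soldier:1, all:1, tall:1, or:1, grain:1, open:1, catch:1, while:1, stop:1, … (11 more, each freq 1)
Most common: 'foot' with frequency 3.

3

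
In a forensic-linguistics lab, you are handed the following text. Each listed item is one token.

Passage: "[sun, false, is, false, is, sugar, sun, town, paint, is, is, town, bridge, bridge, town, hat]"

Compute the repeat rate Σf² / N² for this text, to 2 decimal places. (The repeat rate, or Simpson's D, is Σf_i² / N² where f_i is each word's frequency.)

Frequencies: is:4, town:3, sun:2, false:2, bridge:2, sugar:1, paint:1, hat:1
Σf² = 40; N² = 256
Repeat rate = 40 / 256 = 0.16

0.16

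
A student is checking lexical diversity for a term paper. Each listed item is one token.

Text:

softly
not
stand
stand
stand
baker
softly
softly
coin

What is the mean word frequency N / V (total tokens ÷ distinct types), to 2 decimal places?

1.80

N = 9 tokens, V = 5 types.
Mean frequency = N / V = 9 / 5 = 1.80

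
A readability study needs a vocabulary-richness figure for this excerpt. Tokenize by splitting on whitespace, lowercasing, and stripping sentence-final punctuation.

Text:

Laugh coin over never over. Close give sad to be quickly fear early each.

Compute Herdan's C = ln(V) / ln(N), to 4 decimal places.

N = 14, V = 13.
ln(V) = 2.564949, ln(N) = 2.639057
C = 2.564949 / 2.639057 = 0.9719

0.9719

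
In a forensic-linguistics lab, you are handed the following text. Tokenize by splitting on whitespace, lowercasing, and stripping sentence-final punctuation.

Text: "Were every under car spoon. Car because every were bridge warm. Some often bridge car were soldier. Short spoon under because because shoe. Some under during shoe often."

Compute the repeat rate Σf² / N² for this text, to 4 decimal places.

Frequencies: were:3, under:3, car:3, because:3, every:2, spoon:2, bridge:2, some:2, often:2, shoe:2, warm:1, soldier:1, short:1, during:1
Σf² = 64; N² = 784
Repeat rate = 64 / 784 = 0.0816

0.0816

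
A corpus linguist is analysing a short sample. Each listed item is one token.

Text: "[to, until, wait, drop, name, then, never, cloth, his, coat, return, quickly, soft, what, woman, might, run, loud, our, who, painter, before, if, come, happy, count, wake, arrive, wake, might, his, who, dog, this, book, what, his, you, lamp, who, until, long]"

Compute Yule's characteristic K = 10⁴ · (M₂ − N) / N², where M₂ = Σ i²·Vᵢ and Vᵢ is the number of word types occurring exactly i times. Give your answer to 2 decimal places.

113.38

Frequencies: his:3, who:3, until:2, what:2, might:2, wake:2, to:1, wait:1, drop:1, name:1, then:1, never:1, cloth:1, coat:1, return:1, quickly:1, soft:1, woman:1, run:1, loud:1, … (14 more, each freq 1)
N = 42. Frequency spectrum: V_1=28, V_2=4, V_3=2
M₂ = 1²·28 + 2²·4 + 3²·2 = 62
K = 10000 × (62 − 42) / 42² = 113.38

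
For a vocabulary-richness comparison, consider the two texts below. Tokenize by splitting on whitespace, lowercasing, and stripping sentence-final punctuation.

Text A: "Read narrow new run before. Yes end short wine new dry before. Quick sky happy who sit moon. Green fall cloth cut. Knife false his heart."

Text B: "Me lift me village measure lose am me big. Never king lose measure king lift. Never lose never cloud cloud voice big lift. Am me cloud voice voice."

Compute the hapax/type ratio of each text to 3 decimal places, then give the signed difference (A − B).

A: hapax=22, V=24, ratio=0.917
B: hapax=1, V=11, ratio=0.091
Difference = 0.917 − 0.091 = 0.826

0.826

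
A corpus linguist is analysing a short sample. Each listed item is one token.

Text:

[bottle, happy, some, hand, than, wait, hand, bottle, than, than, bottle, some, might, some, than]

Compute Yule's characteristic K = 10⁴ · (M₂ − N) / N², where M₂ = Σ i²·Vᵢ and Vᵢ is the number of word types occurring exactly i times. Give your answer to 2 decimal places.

1155.56

Frequencies: than:4, bottle:3, some:3, hand:2, happy:1, wait:1, might:1
N = 15. Frequency spectrum: V_1=3, V_2=1, V_3=2, V_4=1
M₂ = 1²·3 + 2²·1 + 3²·2 + 4²·1 = 41
K = 10000 × (41 − 15) / 15² = 1155.56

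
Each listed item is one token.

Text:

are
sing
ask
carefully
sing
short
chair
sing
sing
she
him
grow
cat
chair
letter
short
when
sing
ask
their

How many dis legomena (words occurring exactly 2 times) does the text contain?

Frequencies: sing:5, ask:2, short:2, chair:2, are:1, carefully:1, she:1, him:1, grow:1, cat:1, letter:1, when:1, their:1
Words with frequency 2: ask, chair, short

3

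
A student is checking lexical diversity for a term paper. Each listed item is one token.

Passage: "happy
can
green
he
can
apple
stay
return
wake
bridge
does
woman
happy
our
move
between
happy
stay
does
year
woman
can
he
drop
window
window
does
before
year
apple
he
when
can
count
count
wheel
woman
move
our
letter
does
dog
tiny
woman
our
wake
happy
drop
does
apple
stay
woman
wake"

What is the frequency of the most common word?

Frequencies: does:5, woman:5, happy:4, can:4, he:3, apple:3, stay:3, wake:3, our:3, move:2, year:2, drop:2, window:2, count:2, green:1, return:1, bridge:1, between:1, before:1, when:1, … (4 more, each freq 1)
Most common: 'does' with frequency 5.

5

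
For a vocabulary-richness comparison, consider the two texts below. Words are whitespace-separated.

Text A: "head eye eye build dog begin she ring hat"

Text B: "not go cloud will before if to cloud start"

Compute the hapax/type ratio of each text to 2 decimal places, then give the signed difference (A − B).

A: hapax=7, V=8, ratio=0.88
B: hapax=7, V=8, ratio=0.88
Difference = 0.88 − 0.88 = 0.00

0.00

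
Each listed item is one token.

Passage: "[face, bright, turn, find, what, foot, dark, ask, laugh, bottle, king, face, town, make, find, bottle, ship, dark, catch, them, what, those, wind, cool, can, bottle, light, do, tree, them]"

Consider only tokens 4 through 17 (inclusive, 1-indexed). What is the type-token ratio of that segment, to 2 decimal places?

0.86

Segment tokens 4–17: find, what, foot, dark, ask, laugh, bottle, king, face, town, make, find, bottle, ship
Segment N = 14, segment V = 12.
TTR = 12 / 14 = 0.86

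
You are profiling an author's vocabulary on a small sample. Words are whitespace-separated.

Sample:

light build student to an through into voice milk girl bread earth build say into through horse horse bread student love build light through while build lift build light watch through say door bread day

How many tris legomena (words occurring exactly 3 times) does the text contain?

2

Frequencies: build:5, through:4, light:3, bread:3, student:2, into:2, say:2, horse:2, to:1, an:1, voice:1, milk:1, girl:1, earth:1, love:1, while:1, lift:1, watch:1, door:1, day:1
Words with frequency 3: bread, light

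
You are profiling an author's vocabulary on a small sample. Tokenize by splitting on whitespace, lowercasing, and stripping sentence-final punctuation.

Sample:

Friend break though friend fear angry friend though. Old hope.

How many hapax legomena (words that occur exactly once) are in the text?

5

Frequencies: friend:3, though:2, break:1, fear:1, angry:1, old:1, hope:1
Hapax (freq=1): angry, break, fear, hope, old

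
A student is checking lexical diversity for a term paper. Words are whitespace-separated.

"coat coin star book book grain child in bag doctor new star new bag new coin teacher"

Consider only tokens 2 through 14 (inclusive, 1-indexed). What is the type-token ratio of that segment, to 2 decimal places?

0.69

Segment tokens 2–14: coin, star, book, book, grain, child, in, bag, doctor, new, star, new, bag
Segment N = 13, segment V = 9.
TTR = 9 / 13 = 0.69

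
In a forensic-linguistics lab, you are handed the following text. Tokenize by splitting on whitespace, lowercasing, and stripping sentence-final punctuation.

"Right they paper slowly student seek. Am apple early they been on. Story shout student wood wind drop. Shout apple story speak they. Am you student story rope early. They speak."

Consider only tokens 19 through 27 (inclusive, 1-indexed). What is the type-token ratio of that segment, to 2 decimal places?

0.89

Segment tokens 19–27: shout, apple, story, speak, they, am, you, student, story
Segment N = 9, segment V = 8.
TTR = 8 / 9 = 0.89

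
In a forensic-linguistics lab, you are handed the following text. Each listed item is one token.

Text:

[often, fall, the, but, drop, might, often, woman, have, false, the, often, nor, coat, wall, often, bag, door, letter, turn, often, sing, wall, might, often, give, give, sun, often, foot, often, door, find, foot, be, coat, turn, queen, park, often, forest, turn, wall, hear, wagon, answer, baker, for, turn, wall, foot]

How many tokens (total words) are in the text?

51

Tokens: often, fall, the, but, drop, might, often, woman, have, false, the, often, nor, coat, wall, often, bag, door, letter, turn, often, sing, wall, might, often, give, give, sun, often, foot, often, door, find, foot, be, coat, turn, queen, park, often, forest, turn, wall, hear, wagon, answer, baker, for, turn, wall, foot
N = 51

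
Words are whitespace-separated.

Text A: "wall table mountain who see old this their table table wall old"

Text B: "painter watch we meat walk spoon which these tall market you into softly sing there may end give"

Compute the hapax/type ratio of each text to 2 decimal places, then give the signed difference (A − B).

A: hapax=5, V=8, ratio=0.63
B: hapax=18, V=18, ratio=1.00
Difference = 0.63 − 1.00 = -0.37

-0.37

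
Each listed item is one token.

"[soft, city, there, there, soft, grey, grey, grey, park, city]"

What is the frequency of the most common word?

3

Frequencies: grey:3, soft:2, city:2, there:2, park:1
Most common: 'grey' with frequency 3.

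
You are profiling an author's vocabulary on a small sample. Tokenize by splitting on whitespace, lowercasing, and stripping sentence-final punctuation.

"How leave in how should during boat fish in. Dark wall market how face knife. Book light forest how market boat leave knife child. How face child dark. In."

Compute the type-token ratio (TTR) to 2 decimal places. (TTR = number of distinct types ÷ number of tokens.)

0.55

N = 29 tokens, V = 16 types.
TTR = V / N = 16 / 29 = 0.55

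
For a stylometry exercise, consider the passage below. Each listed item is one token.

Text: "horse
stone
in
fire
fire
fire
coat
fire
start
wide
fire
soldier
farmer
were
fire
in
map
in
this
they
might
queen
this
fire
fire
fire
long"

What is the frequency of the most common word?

9

Frequencies: fire:9, in:3, this:2, horse:1, stone:1, coat:1, start:1, wide:1, soldier:1, farmer:1, were:1, map:1, they:1, might:1, queen:1, long:1
Most common: 'fire' with frequency 9.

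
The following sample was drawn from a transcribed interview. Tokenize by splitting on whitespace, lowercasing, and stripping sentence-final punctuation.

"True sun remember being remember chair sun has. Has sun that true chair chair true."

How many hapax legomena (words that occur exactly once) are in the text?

Frequencies: true:3, sun:3, chair:3, remember:2, has:2, being:1, that:1
Hapax (freq=1): being, that

2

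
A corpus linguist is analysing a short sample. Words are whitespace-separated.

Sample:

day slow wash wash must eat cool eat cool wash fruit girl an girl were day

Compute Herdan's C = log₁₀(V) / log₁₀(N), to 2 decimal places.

N = 16, V = 10.
log₁₀(V) = 1.000000, log₁₀(N) = 1.204120
C = 1.000000 / 1.204120 = 0.83

0.83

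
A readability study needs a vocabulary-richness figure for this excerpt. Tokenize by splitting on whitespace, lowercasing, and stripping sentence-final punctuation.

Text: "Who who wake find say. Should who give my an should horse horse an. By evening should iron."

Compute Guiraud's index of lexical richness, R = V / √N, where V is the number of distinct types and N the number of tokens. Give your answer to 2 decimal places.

2.83

N = 18, V = 12.
√N = 4.242641
R = 12 / 4.242641 = 2.83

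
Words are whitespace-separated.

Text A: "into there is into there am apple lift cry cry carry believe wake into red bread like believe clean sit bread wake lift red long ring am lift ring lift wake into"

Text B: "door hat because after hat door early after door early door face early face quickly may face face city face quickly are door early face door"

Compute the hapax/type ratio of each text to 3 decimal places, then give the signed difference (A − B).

A: hapax=7, V=17, ratio=0.412
B: hapax=4, V=10, ratio=0.400
Difference = 0.412 − 0.400 = 0.012

0.012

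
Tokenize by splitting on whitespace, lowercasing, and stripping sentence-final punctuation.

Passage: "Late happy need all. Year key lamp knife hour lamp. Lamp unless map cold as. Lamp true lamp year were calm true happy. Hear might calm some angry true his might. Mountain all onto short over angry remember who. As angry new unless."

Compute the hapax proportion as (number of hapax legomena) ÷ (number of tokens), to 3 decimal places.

Frequencies: lamp:5, true:3, angry:3, happy:2, all:2, year:2, unless:2, as:2, calm:2, might:2, late:1, need:1, key:1, knife:1, hour:1, map:1, cold:1, were:1, hear:1, some:1, … (8 more, each freq 1)
Hapax count = 18; token count = 43.
Ratio = 18 / 43 = 0.419

0.419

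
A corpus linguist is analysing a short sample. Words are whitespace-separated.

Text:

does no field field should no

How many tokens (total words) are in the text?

Tokens: does, no, field, field, should, no
N = 6

6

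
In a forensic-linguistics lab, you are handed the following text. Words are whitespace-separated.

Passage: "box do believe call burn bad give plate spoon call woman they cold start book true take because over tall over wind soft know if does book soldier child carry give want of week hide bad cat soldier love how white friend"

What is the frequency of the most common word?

Frequencies: call:2, bad:2, give:2, book:2, over:2, soldier:2, box:1, do:1, believe:1, burn:1, plate:1, spoon:1, woman:1, they:1, cold:1, start:1, true:1, take:1, because:1, tall:1, … (16 more, each freq 1)
Most common: 'call' with frequency 2.

2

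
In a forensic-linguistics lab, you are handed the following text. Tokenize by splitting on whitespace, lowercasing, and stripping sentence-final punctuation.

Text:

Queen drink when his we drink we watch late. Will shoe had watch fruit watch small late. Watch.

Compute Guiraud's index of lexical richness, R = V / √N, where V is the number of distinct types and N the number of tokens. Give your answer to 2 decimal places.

N = 18, V = 12.
√N = 4.242641
R = 12 / 4.242641 = 2.83

2.83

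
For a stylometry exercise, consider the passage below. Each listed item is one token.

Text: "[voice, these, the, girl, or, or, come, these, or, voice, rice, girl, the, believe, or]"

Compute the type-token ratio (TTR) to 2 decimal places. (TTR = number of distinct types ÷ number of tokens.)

N = 15 tokens, V = 8 types.
TTR = V / N = 8 / 15 = 0.53

0.53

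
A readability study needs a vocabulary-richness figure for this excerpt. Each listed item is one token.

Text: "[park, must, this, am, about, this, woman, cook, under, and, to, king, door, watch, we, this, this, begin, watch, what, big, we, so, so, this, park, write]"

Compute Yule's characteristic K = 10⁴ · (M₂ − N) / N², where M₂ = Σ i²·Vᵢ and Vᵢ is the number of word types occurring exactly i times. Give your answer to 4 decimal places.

Frequencies: this:5, park:2, watch:2, we:2, so:2, must:1, am:1, about:1, woman:1, cook:1, under:1, and:1, to:1, king:1, door:1, begin:1, what:1, big:1, write:1
N = 27. Frequency spectrum: V_1=14, V_2=4, V_5=1
M₂ = 1²·14 + 2²·4 + 5²·1 = 55
K = 10000 × (55 − 27) / 27² = 384.0878

384.0878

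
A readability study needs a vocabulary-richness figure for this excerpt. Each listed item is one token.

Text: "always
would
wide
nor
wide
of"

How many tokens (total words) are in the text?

6

Tokens: always, would, wide, nor, wide, of
N = 6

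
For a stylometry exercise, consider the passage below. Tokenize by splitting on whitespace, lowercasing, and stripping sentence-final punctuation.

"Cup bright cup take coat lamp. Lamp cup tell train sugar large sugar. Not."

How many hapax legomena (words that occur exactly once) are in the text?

Frequencies: cup:3, lamp:2, sugar:2, bright:1, take:1, coat:1, tell:1, train:1, large:1, not:1
Hapax (freq=1): bright, coat, large, not, take, tell, train

7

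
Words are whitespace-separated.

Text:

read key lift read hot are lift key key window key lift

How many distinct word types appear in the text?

6

Distinct types: {are, hot, key, lift, read, window}
V = 6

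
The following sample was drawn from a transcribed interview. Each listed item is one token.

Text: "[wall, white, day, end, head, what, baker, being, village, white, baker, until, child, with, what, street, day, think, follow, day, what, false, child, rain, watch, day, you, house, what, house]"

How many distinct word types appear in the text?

Distinct types: {baker, being, child, day, end, false, follow, head, house, rain, street, think, until, village, wall, watch, what, white, with, you}
V = 20

20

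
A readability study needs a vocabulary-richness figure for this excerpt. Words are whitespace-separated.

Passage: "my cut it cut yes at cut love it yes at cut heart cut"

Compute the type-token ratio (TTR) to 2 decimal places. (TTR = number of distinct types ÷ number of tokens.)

N = 14 tokens, V = 7 types.
TTR = V / N = 7 / 14 = 0.50

0.50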